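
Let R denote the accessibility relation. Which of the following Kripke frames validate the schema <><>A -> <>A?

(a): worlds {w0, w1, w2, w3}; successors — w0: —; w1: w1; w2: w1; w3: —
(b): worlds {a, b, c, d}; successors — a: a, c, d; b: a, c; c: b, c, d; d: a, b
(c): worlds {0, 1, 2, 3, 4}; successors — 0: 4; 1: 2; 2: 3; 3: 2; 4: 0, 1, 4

The schema corresponds to transitivity: forall x forall y forall z (Rxy & Ryz -> Rxz).
(a): ✓.
(b): fails — Rbc and Rcd but not Rbd.
(c): fails — R32 and R23 but not R33.
Valid on: (a).

(a)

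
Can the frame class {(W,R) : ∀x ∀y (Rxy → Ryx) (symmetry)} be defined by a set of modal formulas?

This is a Sahlqvist condition; the B axiom p → □◇p defines it.

Definable; p → □◇p defines it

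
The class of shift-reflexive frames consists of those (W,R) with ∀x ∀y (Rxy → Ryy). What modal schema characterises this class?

□(□s → s)

This is shift-reflexivity; the standard corresponding axiom is T□: □(□s → s).
Suppose □(□s→s) is valid. Take Rxy and set V(s)={w : Ryw}. Then at y, □s holds; since □(□s→s) at x, □s→s at y, so s at y, i.e. Ryy.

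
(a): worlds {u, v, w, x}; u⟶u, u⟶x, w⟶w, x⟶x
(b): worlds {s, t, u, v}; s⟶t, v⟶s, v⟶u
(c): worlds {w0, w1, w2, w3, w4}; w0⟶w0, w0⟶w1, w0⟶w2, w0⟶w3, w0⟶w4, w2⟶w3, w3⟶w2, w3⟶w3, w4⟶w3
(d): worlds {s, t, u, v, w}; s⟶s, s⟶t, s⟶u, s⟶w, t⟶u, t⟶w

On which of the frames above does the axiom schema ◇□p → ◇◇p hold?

(a)

Frame correspondent (Sahlqvist): ∀x ∀y (xRy → ∃w (yRw ∧ xR²w)) — i.e. a generalized confluence (Geach) condition.
(a): condition met.
(b): fails — sRt but no w with tRw and sR²w.
(c): fails — w0Rw1 but no w with w1Rw and w0R²w.
(d): fails — sRu but no w* with uRw* and sR²w*.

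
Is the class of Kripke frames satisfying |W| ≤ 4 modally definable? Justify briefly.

No

If a class were modally definable it would be closed under disjoint unions (Goldblatt–Thomason).
Any modal formula valid on each of 5 disjoint one-world frames is valid on their disjoint union (validity is preserved under disjoint unions). Each one-world frame has |W|=1≤4, but the union has |W|=5.
So no modal formula (or set of formulas) defines exactly the |W|≤4 frames.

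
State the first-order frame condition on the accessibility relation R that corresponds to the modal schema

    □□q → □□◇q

This is a Sahlqvist (Geach-type) schema ◇^0□^2q → □^2◇^1q.
Minimal-valuation argument: fix x; take any y with xR^0y and any z with xR^2z. Set V(q) to the set of worlds R-reachable from y in exactly 2 steps. Then □^2q holds at y, so the antecedent holds at x; validity forces ◇^1q at z, giving a w with zR^1w and yR^2w.
First-order correspondent: ∀x ∀z (xR²z → ∃w (xR²w ∧ zRw)).

∀x ∀z (xR²z → ∃w (xR²w ∧ zRw))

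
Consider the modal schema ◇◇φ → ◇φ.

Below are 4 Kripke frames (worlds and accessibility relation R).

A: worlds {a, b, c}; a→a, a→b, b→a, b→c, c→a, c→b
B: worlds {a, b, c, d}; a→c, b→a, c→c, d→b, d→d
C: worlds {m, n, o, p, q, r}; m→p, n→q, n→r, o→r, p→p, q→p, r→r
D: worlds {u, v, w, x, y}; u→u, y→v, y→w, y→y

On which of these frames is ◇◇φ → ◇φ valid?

D

The schema corresponds to transitivity: ∀x ∀y ∀z (Rxy ∧ Ryz → Rxz).
A: fails — Rbc and Rcb but not Rbb.
B: fails — Rba and Rac but not Rbc.
C: fails — Rnq and Rqp but not Rnp.
D: satisfies the condition.
Valid on: D.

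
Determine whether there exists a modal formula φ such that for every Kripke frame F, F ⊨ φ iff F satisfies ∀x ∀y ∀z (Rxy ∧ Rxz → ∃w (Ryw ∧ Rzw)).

This is a Sahlqvist condition; the .2 axiom ◇□p → □◇p defines it.
Suppose ◇□p→□◇p is valid. Take Rxy, Rxz and set V(p)={w : Ryw}. Then □p at y so ◇□p at x, so □◇p at x, so ◇p at z, giving w with Rzw and Ryw.

Yes, by ◇□p → □◇p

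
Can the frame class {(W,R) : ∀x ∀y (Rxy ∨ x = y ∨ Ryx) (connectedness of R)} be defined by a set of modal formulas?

Any modally definable frame class is closed under disjoint unions.
Take 4 disjoint single-world reflexive frames: each is trivially connected, but their disjoint union has 4 worlds with no edge between distinct components, so it is not connected.
So no modal formula (or set of formulas) defines exactly the connected frames.

No — not modally definable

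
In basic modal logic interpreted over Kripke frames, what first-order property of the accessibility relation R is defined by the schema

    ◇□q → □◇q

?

Suppose ◇□q→□◇q is valid. Take Rxy, Rxz and set V(q)={w : Ryw}. Then □q at y so ◇□q at x, so □◇q at x, so ◇q at z, giving w with Rzw and Ryw.

convergence: ∀x ∀y ∀z (Rxy ∧ Rxz → ∃w (Ryw ∧ Rzw))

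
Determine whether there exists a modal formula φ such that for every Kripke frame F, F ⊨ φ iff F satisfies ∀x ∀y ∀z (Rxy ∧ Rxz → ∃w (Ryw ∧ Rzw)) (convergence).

Yes — defined by ◇□r → □◇r

The condition is convergence. A defining modal formula is ◇□r → □◇r.
Suppose ◇□r→□◇r is valid. Take Rxy, Rxz and set V(r)={w : Ryw}. Then □r at y so ◇□r at x, so □◇r at x, so ◇r at z, giving w with Rzw and Ryw.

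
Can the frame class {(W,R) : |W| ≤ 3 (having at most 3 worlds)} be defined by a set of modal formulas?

No — not modally definable

Any modally definable frame class is closed under disjoint unions.
Any modal formula valid on each of 4 disjoint one-world frames is valid on their disjoint union (validity is preserved under disjoint unions). Each one-world frame has |W|=1≤3, but the union has |W|=4.
So the class is not modally definable.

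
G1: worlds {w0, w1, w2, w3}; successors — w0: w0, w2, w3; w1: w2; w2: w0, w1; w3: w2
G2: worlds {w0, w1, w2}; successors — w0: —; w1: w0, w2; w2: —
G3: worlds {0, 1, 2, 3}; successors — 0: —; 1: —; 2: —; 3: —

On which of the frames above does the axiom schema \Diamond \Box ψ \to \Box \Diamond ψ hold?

G3

This is the axiom for convergence; its first-order frame correspondent is \forall x \forall y \forall z (Rxy \wedge Rxz \to \exists w (Ryw \wedge Rzw)).
G1: fails — Rw0w2 and Rw0w3 but w2 and w3 have no common successor.
G2: fails — Rw1w2 and Rw1w2 but w2 and w2 have no common successor.
G3: condition met.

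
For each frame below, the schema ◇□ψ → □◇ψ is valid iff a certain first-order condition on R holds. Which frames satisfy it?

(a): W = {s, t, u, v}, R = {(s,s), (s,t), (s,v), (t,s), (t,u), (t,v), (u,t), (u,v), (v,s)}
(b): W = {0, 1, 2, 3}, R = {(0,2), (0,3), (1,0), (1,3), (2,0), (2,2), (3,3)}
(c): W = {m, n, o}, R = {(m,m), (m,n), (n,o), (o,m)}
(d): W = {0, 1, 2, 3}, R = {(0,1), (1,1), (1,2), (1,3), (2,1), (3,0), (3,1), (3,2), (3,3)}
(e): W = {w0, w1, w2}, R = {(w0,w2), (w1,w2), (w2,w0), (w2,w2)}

The schema corresponds to convergence: ∀x ∀y ∀z (Rxy ∧ Rxz → ∃w (Ryw ∧ Rzw)).
(a): fails — Rtv and Rtu but v and u have no common successor.
(b): fails — R02 and R03 but 2 and 3 have no common successor.
(c): fails — Rmn and Rmm but n and m have no common successor.
(d): ✓.
(e): ✓.

(d), (e)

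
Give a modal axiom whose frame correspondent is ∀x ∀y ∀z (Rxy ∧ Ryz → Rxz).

A defining formula is □s → □□s (the 4 axiom).
Suppose □s→□□s is valid. Take Rxy, Ryz and set V(s)={w : Rxw}. Then □s at x, so □□s at x, so □s at y, so s at z, i.e. Rxz.

□s → □□s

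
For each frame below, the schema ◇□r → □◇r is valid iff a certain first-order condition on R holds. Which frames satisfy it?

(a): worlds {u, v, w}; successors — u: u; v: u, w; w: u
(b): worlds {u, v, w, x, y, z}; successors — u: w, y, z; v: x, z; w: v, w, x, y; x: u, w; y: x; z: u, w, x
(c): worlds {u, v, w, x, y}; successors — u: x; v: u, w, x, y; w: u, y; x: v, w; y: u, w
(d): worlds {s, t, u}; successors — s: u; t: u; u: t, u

(a), (d)

The schema corresponds to convergence: ∀x ∀y ∀z (Rxy ∧ Rxz → ∃w (Ryw ∧ Rzw)).
(a): ✓.
(b): fails — Rwx and Rwy but x and y have no common successor.
(c): fails — Rvw and Rvu but w and u have no common successor.
(d): ✓.
Valid on: (a), (d).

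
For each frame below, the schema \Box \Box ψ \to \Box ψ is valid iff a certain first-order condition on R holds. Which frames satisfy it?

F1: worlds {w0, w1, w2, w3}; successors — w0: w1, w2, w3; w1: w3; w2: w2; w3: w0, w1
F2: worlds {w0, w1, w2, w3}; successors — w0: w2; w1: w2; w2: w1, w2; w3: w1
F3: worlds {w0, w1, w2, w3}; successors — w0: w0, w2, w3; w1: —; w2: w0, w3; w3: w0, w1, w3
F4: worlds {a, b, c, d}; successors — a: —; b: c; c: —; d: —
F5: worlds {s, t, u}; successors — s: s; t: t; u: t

F3, F5

The schema corresponds to density: \forall x \forall y (Rxy \to \exists z (Rxz \wedge Rzy)).
F1: fails — Rw1w3 but no z with Rw1z and Rzw3.
F2: fails — Rw3w1 but no z with Rw3z and Rzw1.
F3: condition met.
F4: fails — Rbc but no z with Rbz and Rzc.
F5: condition met.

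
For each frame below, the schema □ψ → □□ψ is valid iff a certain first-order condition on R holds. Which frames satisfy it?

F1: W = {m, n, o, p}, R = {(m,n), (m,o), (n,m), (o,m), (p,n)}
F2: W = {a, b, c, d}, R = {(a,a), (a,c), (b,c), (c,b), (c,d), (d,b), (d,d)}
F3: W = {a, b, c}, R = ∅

Frame correspondent (Sahlqvist): ∀x ∀y ∀z (Rxy ∧ Ryz → Rxz) — i.e. transitivity.
F1: fails — Rom and Rmo but not Roo.
F2: fails — Rbc and Rcd but not Rbd.
F3: satisfies the condition.

F3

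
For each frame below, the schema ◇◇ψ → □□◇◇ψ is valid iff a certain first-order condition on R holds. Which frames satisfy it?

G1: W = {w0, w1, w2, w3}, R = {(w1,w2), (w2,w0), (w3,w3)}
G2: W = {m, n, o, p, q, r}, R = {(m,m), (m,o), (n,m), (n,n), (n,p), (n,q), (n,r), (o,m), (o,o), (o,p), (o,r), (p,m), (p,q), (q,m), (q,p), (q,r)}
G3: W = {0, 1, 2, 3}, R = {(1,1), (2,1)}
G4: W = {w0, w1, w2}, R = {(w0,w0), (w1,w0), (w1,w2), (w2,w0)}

G3, G4

This is the axiom for a generalized confluence (Geach) condition; its first-order frame correspondent is ∀x ∀y ∀z ((xR²y ∧ xR²z) → ∃w (y = w ∧ zR²w)).
G1: fails — w1R²w0, w1R²w0 but no w with w0=w and w0R²w.
G2: fails — mR²m, mR²r but no w with m=w and rR²w.
G3: condition met.
G4: condition met.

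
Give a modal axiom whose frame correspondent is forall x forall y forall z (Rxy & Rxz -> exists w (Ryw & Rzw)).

◇□r → □◇r

This is convergence; the standard corresponding axiom is .2: ◇□r → □◇r.
Suppose ◇□r→□◇r is valid. Take Rxy, Rxz and set V(r)={w : Ryw}. Then □r at y so ◇□r at x, so □◇r at x, so ◇r at z, giving w with Rzw and Ryw.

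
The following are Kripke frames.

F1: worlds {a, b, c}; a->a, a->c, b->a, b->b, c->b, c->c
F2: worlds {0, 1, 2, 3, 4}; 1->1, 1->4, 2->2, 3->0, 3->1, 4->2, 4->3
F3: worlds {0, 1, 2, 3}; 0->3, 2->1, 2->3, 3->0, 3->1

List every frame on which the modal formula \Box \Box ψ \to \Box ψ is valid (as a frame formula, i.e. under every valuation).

F1

This is the axiom for density; its first-order frame correspondent is \forall x \forall y (Rxy \to \exists z (Rxz \wedge Rzy)).
F1: ✓.
F2: fails — R43 but no z with R4z and Rz3.
F3: fails — R31 but no z with R3z and Rz1.
Valid on: F1.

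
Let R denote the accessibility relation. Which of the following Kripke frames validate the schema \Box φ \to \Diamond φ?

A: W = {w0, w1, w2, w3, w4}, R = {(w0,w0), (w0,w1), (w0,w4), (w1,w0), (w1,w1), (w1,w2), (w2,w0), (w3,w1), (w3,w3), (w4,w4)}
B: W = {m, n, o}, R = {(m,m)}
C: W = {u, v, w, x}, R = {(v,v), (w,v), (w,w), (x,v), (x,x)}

A

Frame correspondent (Sahlqvist): \forall x \exists y Rxy — i.e. seriality.
A: condition met.
B: fails — world n has no successor.
C: fails — world u has no successor.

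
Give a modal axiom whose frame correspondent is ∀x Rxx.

The condition is reflexivity. The T schema □p → p defines it.
Suppose □p→p is valid. At any x set V(p)={w : Rxw}. Then □p holds at x, so p holds at x, i.e. Rxx.

□p → p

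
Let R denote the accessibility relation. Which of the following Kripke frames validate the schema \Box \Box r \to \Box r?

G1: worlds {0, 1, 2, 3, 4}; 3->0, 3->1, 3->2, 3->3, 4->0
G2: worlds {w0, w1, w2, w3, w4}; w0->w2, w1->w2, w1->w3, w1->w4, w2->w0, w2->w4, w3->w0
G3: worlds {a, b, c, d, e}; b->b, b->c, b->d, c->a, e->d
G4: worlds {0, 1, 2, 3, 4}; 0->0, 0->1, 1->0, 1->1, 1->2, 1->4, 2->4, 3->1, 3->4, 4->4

Frame correspondent (Sahlqvist): \forall x \forall y (Rxy \to \exists z (Rxz \wedge Rzy)) — i.e. density.
G1: fails — R40 but no z with R4z and Rz0.
G2: fails — Rw1w2 but no z with Rw1z and Rzw2.
G3: fails — Red but no z with Rez and Rzd.
G4: ✓.

G4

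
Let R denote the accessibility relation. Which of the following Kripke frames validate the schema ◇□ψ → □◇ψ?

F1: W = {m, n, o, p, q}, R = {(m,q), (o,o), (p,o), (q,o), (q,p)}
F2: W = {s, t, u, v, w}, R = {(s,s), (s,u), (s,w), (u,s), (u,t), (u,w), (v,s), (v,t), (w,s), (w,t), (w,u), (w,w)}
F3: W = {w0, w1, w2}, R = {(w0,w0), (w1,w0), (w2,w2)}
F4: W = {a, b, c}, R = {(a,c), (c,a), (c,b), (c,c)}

This is the axiom for convergence; its first-order frame correspondent is ∀x ∀y ∀z (Rxy ∧ Rxz → ∃w (Ryw ∧ Rzw)).
F1: satisfies the condition.
F2: fails — Ruw and Rut but w and t have no common successor.
F3: satisfies the condition.
F4: fails — Rca and Rcb but a and b have no common successor.
Valid on: F1, F3.

F1, F3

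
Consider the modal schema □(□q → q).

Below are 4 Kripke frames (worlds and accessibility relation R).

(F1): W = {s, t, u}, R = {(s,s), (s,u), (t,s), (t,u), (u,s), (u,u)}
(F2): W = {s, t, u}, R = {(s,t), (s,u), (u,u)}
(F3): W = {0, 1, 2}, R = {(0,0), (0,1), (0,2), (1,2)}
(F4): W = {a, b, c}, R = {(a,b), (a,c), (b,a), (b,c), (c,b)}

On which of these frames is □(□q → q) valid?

(F1)

The schema corresponds to shift-reflexivity: ∀x ∀y (Rxy → Ryy).
(F1): condition met.
(F2): fails — Rst but not Rtt.
(F3): fails — R01 but not R11.
(F4): fails — Rbc but not Rcc.
Valid on: (F1).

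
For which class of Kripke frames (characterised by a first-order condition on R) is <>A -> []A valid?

partial functionality

This schema is the CD axiom.
It corresponds to partial functionality: forall x forall y forall z (Rxy & Rxz -> y = z).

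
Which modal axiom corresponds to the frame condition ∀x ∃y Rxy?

□q → ◇q

The condition is seriality. The D schema □q → ◇q defines it.
Suppose □q→◇q is valid. At any x set V(q)=W. Then □q at x, so ◇q at x, so x has a successor.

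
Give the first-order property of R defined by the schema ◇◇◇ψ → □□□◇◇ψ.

This is a Sahlqvist (Geach-type) schema ◇^3□^0ψ → □^3◇^2ψ.
Minimal-valuation argument: fix x; take any y with xR^3y and any z with xR^3z. Set V(ψ) to the set of worlds R-reachable from y in exactly 0 steps. Then □^0ψ holds at y, so the antecedent holds at x; validity forces ◇^2ψ at z, giving a w with zR^2w and yR^0w.
First-order correspondent: ∀x ∀y ∀z ((xR³y ∧ xR³z) → ∃w (y = w ∧ zR²w)).

∀x ∀y ∀z ((xR³y ∧ xR³z) → ∃w (y = w ∧ zR²w))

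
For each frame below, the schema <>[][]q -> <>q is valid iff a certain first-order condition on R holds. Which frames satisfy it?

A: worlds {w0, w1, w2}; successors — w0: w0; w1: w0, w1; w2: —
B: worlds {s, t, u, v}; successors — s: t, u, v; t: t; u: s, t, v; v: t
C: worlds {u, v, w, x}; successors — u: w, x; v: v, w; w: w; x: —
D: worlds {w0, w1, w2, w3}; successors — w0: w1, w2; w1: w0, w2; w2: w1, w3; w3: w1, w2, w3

The schema corresponds to a generalized confluence (Geach) condition: forall x forall y (xRy -> exists w (y R^2 w & xRw)).
A: holds.
B: holds.
C: fails — uRx but no t with xR²t and uRt.
D: holds.
Valid on: A, B, D.

A, B, D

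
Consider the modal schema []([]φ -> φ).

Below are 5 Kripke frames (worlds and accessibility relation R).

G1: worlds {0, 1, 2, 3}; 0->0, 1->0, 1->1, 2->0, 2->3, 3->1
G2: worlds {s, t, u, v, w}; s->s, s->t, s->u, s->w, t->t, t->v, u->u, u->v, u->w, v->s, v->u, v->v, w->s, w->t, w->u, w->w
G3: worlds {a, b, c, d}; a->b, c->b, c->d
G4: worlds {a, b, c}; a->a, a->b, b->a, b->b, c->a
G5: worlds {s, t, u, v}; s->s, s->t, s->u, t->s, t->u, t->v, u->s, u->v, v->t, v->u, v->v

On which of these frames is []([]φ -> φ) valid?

This is the axiom for shift-reflexivity; its first-order frame correspondent is forall x forall y (Rxy -> Ryy).
G1: fails — R23 but not R33.
G2: holds.
G3: fails — Rab but not Rbb.
G4: holds.
G5: fails — Rvt but not Rtt.

G2, G4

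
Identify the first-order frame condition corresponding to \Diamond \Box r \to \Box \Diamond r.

convergence

Suppose ◇□r→□◇r is valid. Take Rxy, Rxz and set V(r)={w : Ryw}. Then □r at y so ◇□r at x, so □◇r at x, so ◇r at z, giving w with Rzw and Ryw.
Conversely, any frame satisfying \forall x \forall y \forall z (Rxy \wedge Rxz \to \exists w (Ryw \wedge Rzw)) validates the schema.
Frame condition: \forall x \forall y \forall z (Rxy \wedge Rxz \to \exists w (Ryw \wedge Rzw)).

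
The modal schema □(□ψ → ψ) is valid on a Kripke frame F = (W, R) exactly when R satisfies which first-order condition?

This schema is the T□ axiom.
Its frame correspondent is shift-reflexivity — ∀x ∀y (Rxy → Ryy).

shift-reflexivity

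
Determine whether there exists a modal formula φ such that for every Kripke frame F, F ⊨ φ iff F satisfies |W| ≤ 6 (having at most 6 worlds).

Modal frame validity is preserved under disjoint unions.
Any modal formula valid on each of 7 disjoint one-world frames is valid on their disjoint union (validity is preserved under disjoint unions). Each one-world frame has |W|=1≤6, but the union has |W|=7.
So no modal formula (or set of formulas) defines exactly the |W|≤6 frames.

No — not modally definable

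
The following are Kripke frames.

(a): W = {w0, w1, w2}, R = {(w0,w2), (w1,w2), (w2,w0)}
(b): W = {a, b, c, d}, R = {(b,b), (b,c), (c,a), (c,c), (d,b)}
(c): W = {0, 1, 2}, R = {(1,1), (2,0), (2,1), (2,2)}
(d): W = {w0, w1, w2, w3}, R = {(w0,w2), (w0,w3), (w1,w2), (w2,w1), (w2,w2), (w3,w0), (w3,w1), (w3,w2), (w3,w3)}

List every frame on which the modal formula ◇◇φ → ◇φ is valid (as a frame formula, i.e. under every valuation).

The schema corresponds to transitivity: ∀x ∀y ∀z (Rxy ∧ Ryz → Rxz).
(a): fails — Rw1w2 and Rw2w0 but not Rw1w0.
(b): fails — Rbc and Rca but not Rba.
(c): condition met.
(d): fails — Rw1w2 and Rw2w1 but not Rw1w1.
Valid on: (c).

(c)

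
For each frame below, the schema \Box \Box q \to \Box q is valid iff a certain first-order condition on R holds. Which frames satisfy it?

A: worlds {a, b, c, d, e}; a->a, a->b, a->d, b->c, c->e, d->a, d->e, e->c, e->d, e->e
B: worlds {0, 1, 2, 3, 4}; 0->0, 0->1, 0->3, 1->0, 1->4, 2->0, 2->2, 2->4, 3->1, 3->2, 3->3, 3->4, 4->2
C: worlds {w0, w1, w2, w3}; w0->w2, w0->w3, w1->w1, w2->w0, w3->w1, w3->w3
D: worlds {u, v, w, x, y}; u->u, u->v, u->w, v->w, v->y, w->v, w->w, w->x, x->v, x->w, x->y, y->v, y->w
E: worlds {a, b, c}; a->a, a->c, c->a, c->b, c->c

The schema corresponds to density: \forall x \forall y (Rxy \to \exists z (Rxz \wedge Rzy)).
A: fails — Rbc but no z with Rbz and Rzc.
B: fails — R14 but no z with R1z and Rz4.
C: fails — Rw0w2 but no z with Rw0z and Rzw2.
D: fails — Rvy but no z with Rvz and Rzy.
E: condition met.
Valid on: E.

E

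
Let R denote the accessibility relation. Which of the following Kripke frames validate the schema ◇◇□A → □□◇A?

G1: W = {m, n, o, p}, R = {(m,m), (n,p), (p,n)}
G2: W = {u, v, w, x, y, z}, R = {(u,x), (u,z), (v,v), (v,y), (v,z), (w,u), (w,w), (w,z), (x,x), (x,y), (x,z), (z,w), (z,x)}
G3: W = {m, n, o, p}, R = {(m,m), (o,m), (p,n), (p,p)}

This is the axiom for a generalized confluence (Geach) condition; its first-order frame correspondent is ∀x ∀y ∀z ((xR²y ∧ xR²z) → ∃w (yRw ∧ zRw)).
G1: ✓.
G2: fails — uR²w, uR²y but no t with wRt and yRt.
G3: fails — pR²n, pR²n but no w with nRw and nRw.
Valid on: G1.

G1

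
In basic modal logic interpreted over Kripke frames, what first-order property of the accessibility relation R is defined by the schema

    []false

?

emptiness of R: forall x forall y ~Rxy

□⊥ is valid iff no world has any successor (otherwise □⊥ fails at any world with one).
Conversely, on a frame with emptiness of R the schema holds at every world under every valuation.
Frame condition: forall x forall y ~Rxy.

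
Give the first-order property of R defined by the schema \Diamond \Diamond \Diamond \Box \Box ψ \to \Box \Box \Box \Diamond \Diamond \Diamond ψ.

This is a Sahlqvist (Geach-type) schema ◇^3□^2ψ → □^3◇^3ψ.
First-order correspondent: \forall x \forall y \forall z ((x R^3 y \wedge x R^3 z) \to \exists w (y R^2 w \wedge z R^3 w)).

\forall x \forall y \forall z ((x R^3 y \wedge x R^3 z) \to \exists w (y R^2 w \wedge z R^3 w))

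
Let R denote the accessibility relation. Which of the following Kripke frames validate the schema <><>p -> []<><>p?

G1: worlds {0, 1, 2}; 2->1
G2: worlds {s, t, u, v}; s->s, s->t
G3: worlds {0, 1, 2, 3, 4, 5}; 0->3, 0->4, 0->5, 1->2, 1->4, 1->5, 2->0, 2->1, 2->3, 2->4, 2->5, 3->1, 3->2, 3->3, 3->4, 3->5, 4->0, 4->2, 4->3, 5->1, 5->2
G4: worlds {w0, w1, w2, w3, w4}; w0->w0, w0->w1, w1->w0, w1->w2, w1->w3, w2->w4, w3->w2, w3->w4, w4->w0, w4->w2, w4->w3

Frame correspondent (Sahlqvist): forall x forall y forall z ((x R^2 y & xRz) -> exists w (y = w & z R^2 w)) — i.e. a generalized confluence (Geach) condition.
G1: ✓.
G2: fails — sR²s, sRt but no w with s=w and tR²w.
G3: ✓.
G4: fails — w0R²w3, w0Rw1 but no w with w3=w and w1R²w.
Valid on: G1, G3.

G1, G3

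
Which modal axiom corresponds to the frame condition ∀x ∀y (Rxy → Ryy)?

□(□ψ → ψ)

A defining formula is □(□ψ → ψ) (the T□ axiom).
Suppose □(□ψ→ψ) is valid. Take Rxy and set V(ψ)={w : Ryw}. Then at y, □ψ holds; since □(□ψ→ψ) at x, □ψ→ψ at y, so ψ at y, i.e. Ryy.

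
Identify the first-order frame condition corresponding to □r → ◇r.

seriality: ∀x ∃y Rxy

Suppose □r→◇r is valid. At any x set V(r)=W. Then □r at x, so ◇r at x, so x has a successor.
Conversely, any frame satisfying ∀x ∃y Rxy validates the schema.
Frame condition: ∀x ∃y Rxy.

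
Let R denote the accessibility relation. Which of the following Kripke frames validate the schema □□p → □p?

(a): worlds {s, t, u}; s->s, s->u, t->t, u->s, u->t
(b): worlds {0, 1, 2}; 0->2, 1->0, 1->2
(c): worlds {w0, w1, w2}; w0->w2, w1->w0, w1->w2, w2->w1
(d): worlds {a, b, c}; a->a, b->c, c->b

(a)

This is the axiom for density; its first-order frame correspondent is ∀x ∀y (Rxy → ∃z (Rxz ∧ Rzy)).
(a): condition met.
(b): fails — R10 but no z with R1z and Rz0.
(c): fails — Rw0w2 but no z with Rw0z and Rzw2.
(d): fails — Rbc but no z with Rbz and Rzc.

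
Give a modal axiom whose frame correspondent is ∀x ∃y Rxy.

□s → ◇s

The condition is seriality. The D schema □s → ◇s defines it.
Suppose □s→◇s is valid. At any x set V(s)=W. Then □s at x, so ◇s at x, so x has a successor.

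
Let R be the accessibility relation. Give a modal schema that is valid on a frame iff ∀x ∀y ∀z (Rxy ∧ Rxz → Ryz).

This is the Euclidean property; the standard corresponding axiom is 5: ◇q → □◇q.
Suppose ◇q→□◇q is valid. Take Rxy, Rxz and set V(q)={y}. Then ◇q at x, so □◇q at x, so ◇q at z, so some w with Rzw has q; w=y, i.e. Rzy. By symmetry of the argument, Ryz.

◇q → □◇q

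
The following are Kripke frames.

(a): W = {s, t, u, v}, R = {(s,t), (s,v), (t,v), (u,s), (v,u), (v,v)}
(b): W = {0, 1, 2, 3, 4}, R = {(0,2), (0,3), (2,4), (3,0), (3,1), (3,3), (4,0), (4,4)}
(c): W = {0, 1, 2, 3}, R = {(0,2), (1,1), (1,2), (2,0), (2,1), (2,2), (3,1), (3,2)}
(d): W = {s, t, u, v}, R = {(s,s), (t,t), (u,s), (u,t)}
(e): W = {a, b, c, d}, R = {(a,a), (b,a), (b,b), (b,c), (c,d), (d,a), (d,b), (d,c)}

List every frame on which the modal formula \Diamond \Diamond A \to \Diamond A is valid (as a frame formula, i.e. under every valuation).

(d)

This is the axiom for transitivity; its first-order frame correspondent is \forall x \forall y \forall z (Rxy \wedge Ryz \to Rxz).
(a): fails — Rtv and Rvu but not Rtu.
(b): fails — R02 and R24 but not R04.
(c): fails — R32 and R20 but not R30.
(d): holds.
(e): fails — Rbc and Rcd but not Rbd.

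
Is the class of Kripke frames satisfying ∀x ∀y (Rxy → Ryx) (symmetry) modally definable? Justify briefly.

Definable; q → □◇q defines it

Yes: it is symmetry, defined by the B schema q → □◇q.
Suppose q→□◇q is valid. Take Rxy and set V(q)={x}. Then q at x, so □◇q at x, so ◇q at y, so some z with Ryz has q; z=x, i.e. Ryx.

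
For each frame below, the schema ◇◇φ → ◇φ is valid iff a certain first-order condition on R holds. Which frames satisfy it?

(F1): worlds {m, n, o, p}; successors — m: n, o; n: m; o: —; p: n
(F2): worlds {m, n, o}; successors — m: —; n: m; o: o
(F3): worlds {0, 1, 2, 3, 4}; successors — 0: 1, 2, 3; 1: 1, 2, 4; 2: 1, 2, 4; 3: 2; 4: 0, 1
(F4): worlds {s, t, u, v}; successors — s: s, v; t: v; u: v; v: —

(F2), (F4)

The schema corresponds to transitivity: ∀x ∀y ∀z (Rxy ∧ Ryz → Rxz).
(F1): fails — Rnm and Rmo but not Rno.
(F2): satisfies the condition.
(F3): fails — R32 and R21 but not R31.
(F4): satisfies the condition.
Valid on: (F2), (F4).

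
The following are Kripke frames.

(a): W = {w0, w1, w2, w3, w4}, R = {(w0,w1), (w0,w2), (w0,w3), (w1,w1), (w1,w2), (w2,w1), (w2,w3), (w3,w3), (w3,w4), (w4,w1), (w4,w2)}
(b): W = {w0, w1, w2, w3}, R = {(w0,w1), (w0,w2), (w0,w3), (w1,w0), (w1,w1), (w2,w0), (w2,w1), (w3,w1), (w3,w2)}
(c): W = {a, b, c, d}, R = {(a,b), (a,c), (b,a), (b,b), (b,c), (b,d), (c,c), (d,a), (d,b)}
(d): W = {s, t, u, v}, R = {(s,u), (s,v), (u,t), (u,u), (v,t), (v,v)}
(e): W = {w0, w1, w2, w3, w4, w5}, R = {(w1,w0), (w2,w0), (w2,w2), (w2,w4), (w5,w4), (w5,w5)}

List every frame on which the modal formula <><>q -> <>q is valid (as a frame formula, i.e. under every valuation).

Frame correspondent (Sahlqvist): forall x forall y forall z (Rxy & Ryz -> Rxz) — i.e. transitivity.
(a): fails — Rw1w2 and Rw2w3 but not Rw1w3.
(b): fails — Rw1w0 and Rw0w2 but not Rw1w2.
(c): fails — Rab and Rba but not Raa.
(d): fails — Rsv and Rvt but not Rst.
(e): condition met.

(e)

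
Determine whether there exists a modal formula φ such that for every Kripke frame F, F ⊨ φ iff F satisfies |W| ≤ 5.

No — not modally definable

Modal frame validity is preserved under disjoint unions.
Any modal formula valid on each of 6 disjoint one-world frames is valid on their disjoint union (validity is preserved under disjoint unions). Each one-world frame has |W|=1≤5, but the union has |W|=6.
So the class is not modally definable.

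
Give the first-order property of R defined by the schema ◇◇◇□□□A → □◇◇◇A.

∀x ∀y ∀z ((xR³y ∧ xRz) → ∃w (yR³w ∧ zR³w))

This is a Sahlqvist (Geach-type) schema ◇^3□^3A → □^1◇^3A.
Minimal-valuation argument: fix x; take any y with xR^3y and any z with xR^1z. Set V(A) to the set of worlds R-reachable from y in exactly 3 steps. Then □^3A holds at y, so the antecedent holds at x; validity forces ◇^3A at z, giving a w with zR^3w and yR^3w.
First-order correspondent: ∀x ∀y ∀z ((xR³y ∧ xRz) → ∃w (yR³w ∧ zR³w)).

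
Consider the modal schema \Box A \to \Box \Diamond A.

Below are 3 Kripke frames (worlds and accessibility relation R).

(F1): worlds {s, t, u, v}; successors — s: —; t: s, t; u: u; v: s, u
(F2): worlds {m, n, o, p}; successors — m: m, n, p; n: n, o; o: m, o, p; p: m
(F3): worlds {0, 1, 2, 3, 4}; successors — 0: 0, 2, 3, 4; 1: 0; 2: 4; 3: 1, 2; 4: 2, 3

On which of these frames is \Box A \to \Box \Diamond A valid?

This is the axiom for a generalized confluence (Geach) condition; its first-order frame correspondent is \forall x \forall z (xRz \to \exists w (xRw \wedge zRw)).
(F1): fails — tRs but no w with tRw and sRw.
(F2): ✓.
(F3): fails — 2R4 but no w with 2Rw and 4Rw.
Valid on: (F2).

(F2)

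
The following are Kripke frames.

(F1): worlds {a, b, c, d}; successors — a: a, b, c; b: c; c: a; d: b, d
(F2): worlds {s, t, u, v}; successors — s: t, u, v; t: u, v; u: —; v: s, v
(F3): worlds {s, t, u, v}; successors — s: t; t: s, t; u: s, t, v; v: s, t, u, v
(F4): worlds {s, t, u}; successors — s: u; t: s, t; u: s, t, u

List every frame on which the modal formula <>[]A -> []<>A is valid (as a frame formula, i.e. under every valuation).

The schema corresponds to convergence: forall x forall y forall z (Rxy & Rxz -> exists w (Ryw & Rzw)).
(F1): fails — Rab and Rac but b and c have no common successor.
(F2): fails — Rsv and Rsu but v and u have no common successor.
(F3): condition met.
(F4): fails — Rts and Rtt but s and t have no common successor.
Valid on: (F3).

(F3)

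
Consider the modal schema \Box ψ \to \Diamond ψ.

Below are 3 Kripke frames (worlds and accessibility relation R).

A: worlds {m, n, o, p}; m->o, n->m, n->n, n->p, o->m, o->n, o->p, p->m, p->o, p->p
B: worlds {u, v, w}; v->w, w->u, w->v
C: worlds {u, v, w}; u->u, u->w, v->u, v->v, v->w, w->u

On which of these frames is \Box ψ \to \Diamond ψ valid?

A, C

Frame correspondent (Sahlqvist): \forall x \exists y Rxy — i.e. seriality.
A: holds.
B: fails — world u has no successor.
C: holds.
Valid on: A, C.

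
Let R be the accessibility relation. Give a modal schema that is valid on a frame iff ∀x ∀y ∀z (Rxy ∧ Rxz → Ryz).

◇p → □◇p

A defining formula is ◇p → □◇p (the 5 axiom).
Suppose ◇p→□◇p is valid. Take Rxy, Rxz and set V(p)={y}. Then ◇p at x, so □◇p at x, so ◇p at z, so some w with Rzw has p; w=y, i.e. Rzy. By symmetry of the argument, Ryz.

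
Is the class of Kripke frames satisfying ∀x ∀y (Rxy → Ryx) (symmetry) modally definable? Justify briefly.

Definable; p → □◇p defines it

This is a Sahlqvist condition; the B axiom p → □◇p defines it.
Suppose p→□◇p is valid. Take Rxy and set V(p)={x}. Then p at x, so □◇p at x, so ◇p at y, so some z with Ryz has p; z=x, i.e. Ryx.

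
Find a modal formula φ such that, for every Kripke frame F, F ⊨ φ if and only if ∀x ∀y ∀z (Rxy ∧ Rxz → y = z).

This is partial functionality; the standard corresponding axiom is CD: ◇q → □q.
Suppose ◇q→□q is valid. Take Rxy, Rxz and set V(q)={y}. Then ◇q at x, so □q at x, so q at z, i.e. z=y.

◇q → □q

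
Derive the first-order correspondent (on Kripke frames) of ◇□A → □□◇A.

This is a Sahlqvist (Geach-type) schema ◇^1□^1A → □^2◇^1A.
Minimal-valuation argument: fix x; take any y with xR^1y and any z with xR^2z. Set V(A) to the set of worlds R-reachable from y in exactly 1 step. Then □^1A holds at y, so the antecedent holds at x; validity forces ◇^1A at z, giving a w with zR^1w and yR^1w.
First-order correspondent: ∀x ∀y ∀z ((xRy ∧ xR²z) → ∃w (yRw ∧ zRw)).

∀x ∀y ∀z ((xRy ∧ xR²z) → ∃w (yRw ∧ zRw))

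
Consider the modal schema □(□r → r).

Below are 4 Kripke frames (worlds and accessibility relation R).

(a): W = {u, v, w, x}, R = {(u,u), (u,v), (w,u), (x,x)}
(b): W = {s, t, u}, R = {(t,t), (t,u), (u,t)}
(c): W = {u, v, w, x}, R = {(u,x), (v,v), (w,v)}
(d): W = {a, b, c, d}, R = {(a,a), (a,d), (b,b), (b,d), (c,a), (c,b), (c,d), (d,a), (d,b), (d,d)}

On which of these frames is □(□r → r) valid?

(d)

Frame correspondent (Sahlqvist): ∀x ∀y (Rxy → Ryy) — i.e. shift-reflexivity.
(a): fails — Ruv but not Rvv.
(b): fails — Rtu but not Ruu.
(c): fails — Rux but not Rxx.
(d): condition met.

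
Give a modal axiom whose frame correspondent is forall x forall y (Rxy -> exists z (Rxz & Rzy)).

The condition is density. The C4 schema □□r → □r defines it.
Suppose □□r→□r is valid. Take Rxy and set V(r)={w : xR²w}. Then □□r at x, so □r at x, so r at y, i.e. ∃z(Rxz∧Rzy).

□□r → □r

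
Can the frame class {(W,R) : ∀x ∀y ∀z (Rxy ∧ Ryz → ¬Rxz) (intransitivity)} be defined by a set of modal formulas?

If a class were modally definable it would be closed under surjective bounded morphisms (Goldblatt–Thomason).
The 5-cycle (worlds w0,w1,w2,w3,w4 with w0→w1→w2→w3→w4→w0) is intransitive. Mapping every world to a single reflexive point • is a surjective bounded morphism; the reflexive point is not intransitive (R••∧R•• but R••).
Hence intransitivity is not modally definable.

No — not modally definable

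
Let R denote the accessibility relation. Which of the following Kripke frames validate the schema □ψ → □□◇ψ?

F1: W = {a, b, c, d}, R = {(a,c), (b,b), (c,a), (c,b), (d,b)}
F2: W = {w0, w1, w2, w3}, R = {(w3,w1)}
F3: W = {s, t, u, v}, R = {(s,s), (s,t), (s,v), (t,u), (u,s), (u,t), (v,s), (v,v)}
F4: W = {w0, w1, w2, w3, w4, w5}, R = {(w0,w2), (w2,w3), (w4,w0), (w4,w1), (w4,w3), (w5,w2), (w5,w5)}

F2

Frame correspondent (Sahlqvist): ∀x ∀z (xR²z → ∃w (xRw ∧ zRw)) — i.e. a generalized confluence (Geach) condition.
F1: fails — aR²b but no w with aRw and bRw.
F2: holds.
F3: fails — sR²t but no w with sRw and tRw.
F4: fails — w0R²w3 but no w with w0Rw and w3Rw.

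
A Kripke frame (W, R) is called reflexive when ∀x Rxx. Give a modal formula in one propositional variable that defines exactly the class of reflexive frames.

The condition is reflexivity. The T schema □r → r defines it.
Suppose □r→r is valid. At any x set V(r)={w : Rxw}. Then □r holds at x, so r holds at x, i.e. Rxx.

□r → r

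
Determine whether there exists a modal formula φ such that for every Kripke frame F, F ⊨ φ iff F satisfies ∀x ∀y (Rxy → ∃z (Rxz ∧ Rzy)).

Yes, by □□r → □r

Yes: it is density, defined by the C4 schema □□r → □r.
Suppose □□r→□r is valid. Take Rxy and set V(r)={w : xR²w}. Then □□r at x, so □r at x, so r at y, i.e. ∃z(Rxz∧Rzy).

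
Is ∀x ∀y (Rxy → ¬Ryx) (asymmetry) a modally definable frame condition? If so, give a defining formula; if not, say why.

Modal frame validity is preserved under surjective bounded morphisms.
The 5-cycle (worlds w0,w1,w2,w3,w4 with w0→w1→w2→w3→w4→w0) is asymmetric. Mapping every world to a single reflexive point • is a surjective bounded morphism, and the reflexive point is not asymmetric (R•• but asymmetry requires ¬R••).
So no modal formula (or set of formulas) defines exactly the asymmetric frames.

No — not modally definable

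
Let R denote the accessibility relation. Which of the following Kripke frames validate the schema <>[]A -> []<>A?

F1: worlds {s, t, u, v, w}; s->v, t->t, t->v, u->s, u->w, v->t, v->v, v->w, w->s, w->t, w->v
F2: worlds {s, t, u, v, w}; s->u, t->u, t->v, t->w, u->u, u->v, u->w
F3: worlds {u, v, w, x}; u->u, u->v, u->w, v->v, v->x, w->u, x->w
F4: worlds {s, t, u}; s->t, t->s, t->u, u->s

F1

The schema corresponds to convergence: forall x forall y forall z (Rxy & Rxz -> exists w (Ryw & Rzw)).
F1: condition met.
F2: fails — Rtv and Rtv but v and v have no common successor.
F3: fails — Ruv and Ruw but v and w have no common successor.
F4: fails — Rtu and Rts but u and s have no common successor.
Valid on: F1.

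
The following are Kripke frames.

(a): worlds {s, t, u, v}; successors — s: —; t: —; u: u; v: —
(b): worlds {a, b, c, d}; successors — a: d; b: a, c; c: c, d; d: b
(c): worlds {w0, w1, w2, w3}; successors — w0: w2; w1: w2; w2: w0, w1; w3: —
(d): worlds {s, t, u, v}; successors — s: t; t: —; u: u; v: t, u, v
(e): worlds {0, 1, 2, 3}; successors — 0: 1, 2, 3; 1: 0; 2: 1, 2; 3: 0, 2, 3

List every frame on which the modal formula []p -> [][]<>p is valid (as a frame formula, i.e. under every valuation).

(a), (c)

Frame correspondent (Sahlqvist): forall x forall z (x R^2 z -> exists w (xRw & zRw)) — i.e. a generalized confluence (Geach) condition.
(a): holds.
(b): fails — aR²b but no w with aRw and bRw.
(c): holds.
(d): fails — vR²t but no w with vRw and tRw.
(e): fails — 0R²1 but no w with 0Rw and 1Rw.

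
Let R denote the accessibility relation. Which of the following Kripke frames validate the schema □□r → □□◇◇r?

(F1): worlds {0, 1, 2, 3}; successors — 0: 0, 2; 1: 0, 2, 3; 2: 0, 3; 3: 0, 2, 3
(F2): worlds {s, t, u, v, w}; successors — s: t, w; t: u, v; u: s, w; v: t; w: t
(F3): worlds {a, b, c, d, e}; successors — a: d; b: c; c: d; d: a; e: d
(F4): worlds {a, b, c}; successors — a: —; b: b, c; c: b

(F1), (F3), (F4)

This is the axiom for a generalized confluence (Geach) condition; its first-order frame correspondent is ∀x ∀z (xR²z → ∃w (xR²w ∧ zR²w)).
(F1): satisfies the condition.
(F2): fails — tR²w but no w* with tR²w* and wR²w*.
(F3): satisfies the condition.
(F4): satisfies the condition.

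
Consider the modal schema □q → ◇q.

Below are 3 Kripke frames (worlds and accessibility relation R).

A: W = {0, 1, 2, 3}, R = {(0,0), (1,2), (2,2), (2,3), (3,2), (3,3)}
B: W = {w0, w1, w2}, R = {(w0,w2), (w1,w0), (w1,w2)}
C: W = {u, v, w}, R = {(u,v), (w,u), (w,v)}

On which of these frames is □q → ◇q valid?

This is the axiom for seriality; its first-order frame correspondent is ∀x ∃y Rxy.
A: ✓.
B: fails — world w2 has no successor.
C: fails — world v has no successor.

A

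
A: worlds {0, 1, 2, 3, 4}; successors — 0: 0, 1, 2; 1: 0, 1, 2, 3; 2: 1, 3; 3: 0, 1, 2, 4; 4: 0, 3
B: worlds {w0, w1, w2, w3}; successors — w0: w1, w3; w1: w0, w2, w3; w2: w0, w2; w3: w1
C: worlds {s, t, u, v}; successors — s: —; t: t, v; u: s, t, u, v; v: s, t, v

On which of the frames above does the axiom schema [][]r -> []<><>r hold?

A, B

This is the axiom for a generalized confluence (Geach) condition; its first-order frame correspondent is forall x forall z (xRz -> exists w (x R^2 w & z R^2 w)).
A: satisfies the condition.
B: satisfies the condition.
C: fails — uRs but no w with uR²w and sR²w.
Valid on: A, B.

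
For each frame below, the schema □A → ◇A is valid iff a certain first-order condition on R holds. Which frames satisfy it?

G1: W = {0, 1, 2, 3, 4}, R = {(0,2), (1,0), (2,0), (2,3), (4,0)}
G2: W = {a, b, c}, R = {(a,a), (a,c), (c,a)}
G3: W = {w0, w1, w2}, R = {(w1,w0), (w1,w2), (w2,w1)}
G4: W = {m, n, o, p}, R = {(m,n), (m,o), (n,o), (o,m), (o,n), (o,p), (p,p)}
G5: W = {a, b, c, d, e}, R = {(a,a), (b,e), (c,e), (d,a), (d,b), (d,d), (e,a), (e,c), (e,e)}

G4, G5

The schema corresponds to seriality: ∀x ∃y Rxy.
G1: fails — world 3 has no successor.
G2: fails — world b has no successor.
G3: fails — world w0 has no successor.
G4: holds.
G5: holds.
Valid on: G4, G5.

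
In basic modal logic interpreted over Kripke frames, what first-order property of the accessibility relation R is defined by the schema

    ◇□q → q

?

Symmetry

Equivalently (dual form): q → □◇q.
Suppose q→□◇q is valid. Take Rxy and set V(q)={x}. Then q at x, so □◇q at x, so ◇q at y, so some z with Ryz has q; z=x, i.e. Ryx.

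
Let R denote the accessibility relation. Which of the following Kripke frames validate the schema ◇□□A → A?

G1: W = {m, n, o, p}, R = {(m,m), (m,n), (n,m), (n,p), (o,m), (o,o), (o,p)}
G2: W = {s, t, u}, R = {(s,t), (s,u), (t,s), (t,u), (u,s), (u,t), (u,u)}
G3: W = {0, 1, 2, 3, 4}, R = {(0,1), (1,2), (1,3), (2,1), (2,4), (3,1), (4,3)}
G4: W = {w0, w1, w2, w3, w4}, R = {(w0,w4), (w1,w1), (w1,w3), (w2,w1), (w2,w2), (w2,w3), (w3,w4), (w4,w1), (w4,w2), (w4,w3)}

Frame correspondent (Sahlqvist): ∀x ∀y (xRy → ∃w (yR²w ∧ x = w)) — i.e. a generalized confluence (Geach) condition.
G1: fails — nRp but no w with pR²w and n=w.
G2: ✓.
G3: fails — 0R1 but no w with 1R²w and 0=w.
G4: fails — w0Rw4 but no w with w4R²w and w0=w.
Valid on: G2.

G2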